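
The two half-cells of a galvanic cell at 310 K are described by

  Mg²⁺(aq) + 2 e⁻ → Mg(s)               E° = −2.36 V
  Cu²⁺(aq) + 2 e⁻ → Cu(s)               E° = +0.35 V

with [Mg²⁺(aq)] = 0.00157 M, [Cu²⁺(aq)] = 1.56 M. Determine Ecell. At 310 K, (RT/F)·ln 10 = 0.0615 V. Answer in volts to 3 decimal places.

+2.802 V

Since E°(Cu²⁺/Cu) > E°(Mg²⁺/Mg), Cu²⁺/Cu serves as the cathode.
E°cell = +0.35 − (−2.36) = +2.71 V, with n = 2 electrons transferred.
Balancing gives Cu²⁺(aq) + Mg(s) → Cu(s) + Mg²⁺(aq); hence Q = [Mg²⁺(aq)] / [Cu²⁺(aq)] = 0.00101 (log Q = −2.997).
E = E° − (0.0615/n)·log Q = +2.71 − (0.0615/2)(−2.997) = +2.802 V.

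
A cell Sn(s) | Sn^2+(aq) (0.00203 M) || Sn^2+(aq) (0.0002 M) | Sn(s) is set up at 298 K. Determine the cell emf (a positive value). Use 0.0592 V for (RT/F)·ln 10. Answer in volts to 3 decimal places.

For a concentration cell E°cell = 0, since both electrodes use the same couple.
The compartment with the higher Sn^2+(aq) concentration (0.00203 M) acts as the cathode; ions are reduced there and produced at the dilute (0.0002 M) anode.
With n = 2, Ecell = −(0.0592/2)·log([dilute]/[conc]) = −(0.0592/2)·log(0.0002/0.00203) = +0.030 V.

0.030 V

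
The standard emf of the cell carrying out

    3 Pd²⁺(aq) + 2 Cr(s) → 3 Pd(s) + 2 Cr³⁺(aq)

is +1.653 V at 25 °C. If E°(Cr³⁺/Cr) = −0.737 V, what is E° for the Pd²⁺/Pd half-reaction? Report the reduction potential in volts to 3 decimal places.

+0.916 V

In the reaction as written the Pd²⁺/Pd couple is reduced (cathode) and Cr³⁺/Cr is oxidized (anode), so E°cell = E°(Pd²⁺/Pd) − E°(Cr³⁺/Cr).
E°(Pd²⁺/Pd) = E°cell + E°(anode) = +1.653 + (−0.737) = +0.916 V.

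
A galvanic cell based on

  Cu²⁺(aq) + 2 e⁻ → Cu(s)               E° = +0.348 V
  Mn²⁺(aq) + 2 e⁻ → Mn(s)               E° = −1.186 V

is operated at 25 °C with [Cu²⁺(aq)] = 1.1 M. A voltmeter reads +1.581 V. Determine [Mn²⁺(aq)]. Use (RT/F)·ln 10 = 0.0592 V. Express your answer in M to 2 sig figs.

The Cu²⁺/Cu couple has the larger reduction potential, so it is the cathode: E°cell = +0.348 − (−1.186) = +1.534 V and n = 2.
Rearranging E = E° − (0.0592/n)·log Q gives log Q = 2(+1.534 − (+1.581))/0.0592 = −1.588.
The balanced reaction is Cu²⁺(aq) + Mn(s) → Cu(s) + Mn²⁺(aq), so Q = [Mn²⁺(aq)] / [Cu²⁺(aq)].
Isolating [Mn²⁺(aq)] in Q = 10^{−1.588} yields log [Mn²⁺(aq)] = −1.547, i.e. 0.028 M.

0.028 M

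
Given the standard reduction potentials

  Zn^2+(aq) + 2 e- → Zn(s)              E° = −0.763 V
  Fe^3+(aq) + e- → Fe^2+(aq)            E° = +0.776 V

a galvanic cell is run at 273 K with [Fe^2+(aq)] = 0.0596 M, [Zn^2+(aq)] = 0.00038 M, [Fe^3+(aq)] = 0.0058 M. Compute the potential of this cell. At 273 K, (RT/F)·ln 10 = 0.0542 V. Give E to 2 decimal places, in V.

Fe³⁺/Fe²⁺ is reduced (cathode, E° = +0.776 V) and Zn²⁺/Zn is oxidized (anode).
E°cell = E°cat − E°an = +0.776 − (−0.763) = +1.539 V; n = 2.
Balancing gives 2 Fe^3+(aq) + Zn(s) → 2 Fe^2+(aq) + Zn^2+(aq); hence Q = ([Fe^2+(aq)]^2·[Zn^2+(aq)]) / [Fe^3+(aq)]^2 = 0.0401 (log Q = −1.397).
Applying E = E° − (RT ln10/nF)·log Q gives +1.539 − (0.0542/2)(−1.397) = +1.58 V.

+1.58 V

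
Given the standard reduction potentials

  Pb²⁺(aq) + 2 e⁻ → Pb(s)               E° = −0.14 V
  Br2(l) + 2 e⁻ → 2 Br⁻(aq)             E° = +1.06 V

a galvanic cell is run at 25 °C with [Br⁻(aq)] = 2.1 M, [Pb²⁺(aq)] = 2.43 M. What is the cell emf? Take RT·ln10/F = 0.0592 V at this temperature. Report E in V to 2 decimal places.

The Br₂/Br⁻ couple has the more positive E°, so it is the cathode; Pb²⁺/Pb is the anode.
E°cell = +1.06 − (−0.14) = +1.20 V, with n = 2 electrons transferred.
Balancing gives Br2(l) + Pb(s) → 2 Br⁻(aq) + Pb²⁺(aq); hence Q = [Br⁻(aq)]^2·[Pb²⁺(aq)] = 10.7 (log Q = 1.030).
By the Nernst equation, E = +1.20 − (0.0592/2)·(1.030) = +1.17 V.

+1.17 V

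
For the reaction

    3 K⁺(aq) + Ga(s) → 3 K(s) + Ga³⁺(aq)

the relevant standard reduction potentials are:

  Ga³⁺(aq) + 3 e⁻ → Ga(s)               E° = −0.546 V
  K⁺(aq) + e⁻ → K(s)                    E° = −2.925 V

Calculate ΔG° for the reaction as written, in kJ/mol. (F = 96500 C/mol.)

In the reaction as written K⁺(aq) is reduced, so the K⁺/K couple is the cathode and Ga³⁺/Ga is the anode.
E°cell = −2.925 − (−0.546) = −2.379 V; balancing electrons gives n = 3.
ΔG° = −nFE°cell = −(3)(96500)(−2.379) J/mol = +689 kJ/mol.

+689 kJ/mol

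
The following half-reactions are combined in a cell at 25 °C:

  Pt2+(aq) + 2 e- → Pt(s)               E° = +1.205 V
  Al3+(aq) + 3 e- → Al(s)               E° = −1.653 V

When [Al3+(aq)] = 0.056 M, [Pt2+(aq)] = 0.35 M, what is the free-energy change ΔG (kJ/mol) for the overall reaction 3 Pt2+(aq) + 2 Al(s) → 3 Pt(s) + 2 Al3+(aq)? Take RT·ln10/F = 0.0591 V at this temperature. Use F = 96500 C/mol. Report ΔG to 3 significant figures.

−1660 kJ/mol

E°cell = +1.205 − (−1.653) = +2.858 V; the balanced reaction transfers n = 6 electrons.
Here Q = [Al3+(aq)]^2 / [Pt2+(aq)]^3 = 0.0731 (log Q = −1.136), giving E = +2.858 − (0.0591/6)·(−1.136) = +2.8692 V.
ΔG = −nFE = −(6)(96500)(+2.8692) J/mol = −1660 kJ/mol.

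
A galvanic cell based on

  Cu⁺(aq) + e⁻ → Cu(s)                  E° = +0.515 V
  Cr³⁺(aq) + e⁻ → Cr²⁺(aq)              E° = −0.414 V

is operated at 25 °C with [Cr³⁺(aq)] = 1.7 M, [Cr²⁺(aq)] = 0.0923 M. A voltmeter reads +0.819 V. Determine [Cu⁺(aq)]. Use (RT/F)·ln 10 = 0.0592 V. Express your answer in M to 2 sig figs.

With Cu⁺/Cu at the cathode and Cr³⁺/Cr²⁺ at the anode, E°cell = +0.515 − (−0.414) = +0.929 V (n = 1).
Rearranging E = E° − (0.0592/n)·log Q gives log Q = 1(+0.929 − (+0.819))/0.0592 = 1.858.
Balancing electrons gives Cu⁺(aq) + Cr²⁺(aq) → Cu(s) + Cr³⁺(aq); thus Q = [Cr³⁺(aq)] / ([Cu⁺(aq)]·[Cr²⁺(aq)]).
Solving for the unknown gives log [Cu⁺(aq)] = −0.593, so [Cu⁺(aq)] ≈ 0.26 M.

0.26 M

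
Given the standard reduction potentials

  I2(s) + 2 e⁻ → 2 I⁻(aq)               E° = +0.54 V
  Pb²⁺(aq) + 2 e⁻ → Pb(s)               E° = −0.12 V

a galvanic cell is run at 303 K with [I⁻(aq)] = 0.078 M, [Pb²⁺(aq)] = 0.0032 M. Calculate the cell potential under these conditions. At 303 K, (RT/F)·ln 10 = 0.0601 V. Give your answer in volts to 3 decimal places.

I₂/I⁻ is reduced (cathode, E° = +0.54 V) and Pb²⁺/Pb is oxidized (anode).
E°cell = E°cat − E°an = +0.54 − (−0.12) = +0.66 V; n = 2.
Balancing gives I2(s) + Pb(s) → 2 I⁻(aq) + Pb²⁺(aq); hence Q = [I⁻(aq)]^2·[Pb²⁺(aq)] = 1.95×10^−5 (log Q = −4.711).
E = E° − (0.0601/n)·log Q = +0.66 − (0.0601/2)(−4.711) = +0.802 V.

+0.802 V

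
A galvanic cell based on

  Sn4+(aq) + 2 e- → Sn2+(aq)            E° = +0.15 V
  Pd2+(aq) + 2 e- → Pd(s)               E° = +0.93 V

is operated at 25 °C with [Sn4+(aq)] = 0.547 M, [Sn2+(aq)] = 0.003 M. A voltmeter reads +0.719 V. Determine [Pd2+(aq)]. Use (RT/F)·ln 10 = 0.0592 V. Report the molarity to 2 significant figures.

1.6 M

With Pd²⁺/Pd at the cathode and Sn⁴⁺/Sn²⁺ at the anode, E°cell = +0.93 − (+0.15) = +0.78 V (n = 2).
Rearranging E = E° − (0.0592/n)·log Q gives log Q = 2(+0.78 − (+0.719))/0.0592 = 2.061.
Balancing electrons gives Pd2+(aq) + Sn2+(aq) → Pd(s) + Sn4+(aq); thus Q = [Sn4+(aq)] / ([Pd2+(aq)]·[Sn2+(aq)]).
Isolating [Pd2+(aq)] in Q = 10^{2.061} yields log [Pd2+(aq)] = 0.200, i.e. 1.6 M.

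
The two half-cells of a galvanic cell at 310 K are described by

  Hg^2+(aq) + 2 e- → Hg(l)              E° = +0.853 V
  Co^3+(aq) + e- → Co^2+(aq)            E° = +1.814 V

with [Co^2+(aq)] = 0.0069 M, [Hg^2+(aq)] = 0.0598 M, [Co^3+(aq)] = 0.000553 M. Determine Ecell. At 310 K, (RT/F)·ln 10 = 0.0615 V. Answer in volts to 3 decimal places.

The Co³⁺/Co²⁺ couple has the more positive E°, so it is the cathode; Hg²⁺/Hg is the anode.
The standard potential is +1.814 − (+0.853) = +0.961 V and the balanced reaction transfers n = 2 electrons.
The balanced reaction is 2 Co^3+(aq) + Hg(l) → 2 Co^2+(aq) + Hg^2+(aq), so Q = ([Co^2+(aq)]^2·[Hg^2+(aq)]) / [Co^3+(aq)]^2 = 9.31 and log Q = 0.969.
E = E° − (0.0615/n)·log Q = +0.961 − (0.0615/2)(0.969) = +0.931 V.

+0.931 V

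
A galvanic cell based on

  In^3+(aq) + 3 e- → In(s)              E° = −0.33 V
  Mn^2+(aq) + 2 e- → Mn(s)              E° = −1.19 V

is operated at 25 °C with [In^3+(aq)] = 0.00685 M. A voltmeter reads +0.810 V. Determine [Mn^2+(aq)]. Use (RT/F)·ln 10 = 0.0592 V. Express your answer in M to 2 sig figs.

In³⁺/In is the cathode (higher E°); E°cell = −0.33 − (−1.19) = +0.86 V with n = 6.
From the Nernst equation, log Q = n(E° − E)/0.0592 = 6·(+0.86 − (+0.810))/0.0592 = 5.068.
Balancing electrons gives 2 In^3+(aq) + 3 Mn(s) → 2 In(s) + 3 Mn^2+(aq); thus Q = [Mn^2+(aq)]^3 / [In^3+(aq)]^2.
Solving for the unknown gives log [Mn^2+(aq)] = 0.246, so [Mn^2+(aq)] ≈ 1.8 M.

1.8 M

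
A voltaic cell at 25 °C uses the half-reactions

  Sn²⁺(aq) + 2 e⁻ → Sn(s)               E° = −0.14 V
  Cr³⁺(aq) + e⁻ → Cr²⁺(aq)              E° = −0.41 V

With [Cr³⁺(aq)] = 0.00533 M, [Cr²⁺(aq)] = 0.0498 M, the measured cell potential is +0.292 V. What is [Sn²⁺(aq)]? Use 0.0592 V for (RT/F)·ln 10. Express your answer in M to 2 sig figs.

Sn²⁺/Sn is the cathode (higher E°); E°cell = −0.14 − (−0.41) = +0.27 V with n = 2.
From the Nernst equation, log Q = n(E° − E)/0.0592 = 2·(+0.27 − (+0.292))/0.0592 = −0.743.
Balancing electrons gives Sn²⁺(aq) + 2 Cr²⁺(aq) → Sn(s) + 2 Cr³⁺(aq); thus Q = [Cr³⁺(aq)]^2 / ([Sn²⁺(aq)]·[Cr²⁺(aq)]^2).
Substituting the known concentrations and solving, log [Sn²⁺(aq)] = −1.198 and [Sn²⁺(aq)] = 0.063 M.

0.063 M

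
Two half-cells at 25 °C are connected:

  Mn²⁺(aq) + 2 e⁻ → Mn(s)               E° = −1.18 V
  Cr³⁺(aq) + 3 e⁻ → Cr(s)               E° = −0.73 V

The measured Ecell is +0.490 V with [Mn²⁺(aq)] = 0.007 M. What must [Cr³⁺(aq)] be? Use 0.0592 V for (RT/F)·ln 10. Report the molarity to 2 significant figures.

Cr³⁺/Cr is the cathode (higher E°); E°cell = −0.73 − (−1.18) = +0.45 V with n = 6.
Since E = E° − (0.0592/n)·log Q, log Q = n(E° − E)/0.0592 = −4.054.
For 2 Cr³⁺(aq) + 3 Mn(s) → 2 Cr(s) + 3 Mn²⁺(aq), the reaction quotient is Q = [Mn²⁺(aq)]^3 / [Cr³⁺(aq)]^2.
Isolating [Cr³⁺(aq)] in Q = 10^{−4.054} yields log [Cr³⁺(aq)] = −1.205, i.e. 0.062 M.

0.062 M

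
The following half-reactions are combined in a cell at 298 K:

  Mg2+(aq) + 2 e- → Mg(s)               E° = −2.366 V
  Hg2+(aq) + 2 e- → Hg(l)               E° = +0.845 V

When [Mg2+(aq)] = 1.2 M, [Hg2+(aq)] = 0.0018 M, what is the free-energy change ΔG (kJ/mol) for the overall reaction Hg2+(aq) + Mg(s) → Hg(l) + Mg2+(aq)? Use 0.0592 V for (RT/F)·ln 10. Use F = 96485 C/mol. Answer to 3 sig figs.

−603 kJ/mol

With Hg²⁺/Hg reduced at the cathode, E°cell = +0.845 − (−2.366) = +3.211 V and n = 2.
Q = [Mg2+(aq)] / [Hg2+(aq)] = 667, so log Q = 2.824 and E = +3.211 − (0.0592/2)(2.824) = +3.1274 V.
ΔG = −nFE = −(2)(96485)(+3.1274) J/mol = −603 kJ/mol.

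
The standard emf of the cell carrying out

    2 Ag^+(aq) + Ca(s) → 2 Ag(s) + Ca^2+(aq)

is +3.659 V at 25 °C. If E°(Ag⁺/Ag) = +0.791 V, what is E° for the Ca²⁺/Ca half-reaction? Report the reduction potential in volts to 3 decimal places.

In the reaction as written the Ag⁺/Ag couple is reduced (cathode) and Ca²⁺/Ca is oxidized (anode), so E°cell = E°(Ag⁺/Ag) − E°(Ca²⁺/Ca).
E°(Ca²⁺/Ca) = E°(cathode) − E°cell = +0.791 − (+3.659) = −2.868 V.

−2.868 V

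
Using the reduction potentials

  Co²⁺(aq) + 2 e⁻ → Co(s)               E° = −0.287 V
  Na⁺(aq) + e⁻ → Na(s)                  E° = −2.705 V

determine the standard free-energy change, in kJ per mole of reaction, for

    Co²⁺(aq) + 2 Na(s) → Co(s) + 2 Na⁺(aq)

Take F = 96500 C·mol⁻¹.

−467 kJ/mol

In the reaction as written Co²⁺(aq) is reduced, so the Co²⁺/Co couple is the cathode and Na⁺/Na is the anode.
E°cell = −0.287 − (−2.705) = +2.418 V; balancing electrons gives n = 2.
ΔG° = −nFE°cell = −(2)(96500)(+2.418) J/mol = −467 kJ/mol.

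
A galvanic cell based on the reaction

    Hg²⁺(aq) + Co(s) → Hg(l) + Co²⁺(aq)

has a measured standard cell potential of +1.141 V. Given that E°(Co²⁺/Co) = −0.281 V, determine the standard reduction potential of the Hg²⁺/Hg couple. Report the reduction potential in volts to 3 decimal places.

+0.860 V

In the reaction as written the Hg²⁺/Hg couple is reduced (cathode) and Co²⁺/Co is oxidized (anode), so E°cell = E°(Hg²⁺/Hg) − E°(Co²⁺/Co).
E°(Hg²⁺/Hg) = E°cell + E°(anode) = +1.141 + (−0.281) = +0.860 V.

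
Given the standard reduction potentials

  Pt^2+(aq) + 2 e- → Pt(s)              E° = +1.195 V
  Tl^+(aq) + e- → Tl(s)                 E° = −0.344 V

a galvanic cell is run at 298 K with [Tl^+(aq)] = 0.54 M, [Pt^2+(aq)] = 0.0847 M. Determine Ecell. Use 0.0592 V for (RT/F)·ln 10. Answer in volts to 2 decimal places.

+1.52 V

Since E°(Pt²⁺/Pt) > E°(Tl⁺/Tl), Pt²⁺/Pt serves as the cathode.
E°cell = +1.195 − (−0.344) = +1.539 V, with n = 2 electrons transferred.
For the overall reaction Pt^2+(aq) + 2 Tl(s) → Pt(s) + 2 Tl^+(aq), Q = [Tl^+(aq)]^2 / [Pt^2+(aq)] = 3.44, giving log Q = 0.537.
By the Nernst equation, E = +1.539 − (0.0592/2)·(0.537) = +1.52 V.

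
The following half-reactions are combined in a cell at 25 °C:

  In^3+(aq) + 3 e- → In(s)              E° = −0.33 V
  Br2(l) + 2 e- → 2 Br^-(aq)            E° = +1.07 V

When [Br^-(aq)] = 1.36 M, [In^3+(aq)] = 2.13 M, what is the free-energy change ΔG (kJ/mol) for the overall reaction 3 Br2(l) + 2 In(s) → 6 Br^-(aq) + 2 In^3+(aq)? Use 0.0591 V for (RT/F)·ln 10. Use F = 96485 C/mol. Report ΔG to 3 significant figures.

−802 kJ/mol

E°cell = +1.07 − (−0.33) = +1.40 V; the balanced reaction transfers n = 6 electrons.
Here Q = [Br^-(aq)]^6·[In^3+(aq)]^2 = 28.7 (log Q = 1.458), giving E = +1.40 − (0.0591/6)·(1.458) = +1.3856 V.
Then ΔG = −nFE = −6 × 96485 × +1.3856 J/mol = −802 kJ/mol.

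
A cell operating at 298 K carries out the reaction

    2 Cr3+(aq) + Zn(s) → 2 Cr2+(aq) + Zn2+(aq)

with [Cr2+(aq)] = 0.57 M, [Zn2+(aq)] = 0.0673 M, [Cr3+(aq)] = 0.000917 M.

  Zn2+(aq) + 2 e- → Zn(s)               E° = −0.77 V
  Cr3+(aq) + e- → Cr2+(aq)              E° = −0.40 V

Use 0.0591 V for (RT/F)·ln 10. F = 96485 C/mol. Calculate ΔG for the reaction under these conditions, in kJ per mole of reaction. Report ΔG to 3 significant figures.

−46.2 kJ/mol

E°cell = −0.40 − (−0.77) = +0.37 V; the balanced reaction transfers n = 2 electrons.
Here Q = ([Cr2+(aq)]^2·[Zn2+(aq)]) / [Cr3+(aq)]^2 = 2.6×10^4 (log Q = 4.415), giving E = +0.37 − (0.0591/2)·(4.415) = +0.2395 V.
ΔG = −nFE = −(2)(96485)(+0.2395) J/mol = −46.2 kJ/mol.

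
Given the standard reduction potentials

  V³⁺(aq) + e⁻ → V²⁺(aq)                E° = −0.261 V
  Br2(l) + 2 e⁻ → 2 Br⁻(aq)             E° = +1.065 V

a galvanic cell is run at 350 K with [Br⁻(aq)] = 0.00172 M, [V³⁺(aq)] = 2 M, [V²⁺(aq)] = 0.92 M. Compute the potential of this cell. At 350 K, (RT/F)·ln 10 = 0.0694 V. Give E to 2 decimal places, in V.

Br₂/Br⁻ is reduced (cathode, E° = +1.065 V) and V³⁺/V²⁺ is oxidized (anode).
E°cell = +1.065 − (−0.261) = +1.326 V, with n = 2 electrons transferred.
The balanced reaction is Br2(l) + 2 V²⁺(aq) → 2 Br⁻(aq) + 2 V³⁺(aq), so Q = ([Br⁻(aq)]^2·[V³⁺(aq)]^2) / [V²⁺(aq)]^2 = 1.4×10^−5 and log Q = −4.854.
Applying E = E° − (RT ln10/nF)·log Q gives +1.326 − (0.0694/2)(−4.854) = +1.49 V.

+1.49 V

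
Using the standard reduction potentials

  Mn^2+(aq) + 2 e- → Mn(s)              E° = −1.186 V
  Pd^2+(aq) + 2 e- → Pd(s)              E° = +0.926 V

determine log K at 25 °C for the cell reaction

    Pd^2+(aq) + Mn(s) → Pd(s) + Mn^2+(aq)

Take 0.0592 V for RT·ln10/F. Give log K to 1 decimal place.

The Pd²⁺/Pd couple is reduced (cathode); E°cell = +0.926 − (−1.186) = +2.112 V with n = 2.
At equilibrium E = 0, so log K = nE°cell / 0.0592 = (2)(+2.112) / 0.0592 = 71.4.

log K = 71.4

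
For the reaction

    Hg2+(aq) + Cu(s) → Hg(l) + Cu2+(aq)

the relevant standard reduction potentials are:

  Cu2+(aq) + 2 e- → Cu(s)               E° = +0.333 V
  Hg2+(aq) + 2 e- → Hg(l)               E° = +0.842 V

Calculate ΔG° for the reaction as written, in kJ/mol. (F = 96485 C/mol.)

In the reaction as written Hg2+(aq) is reduced, so the Hg²⁺/Hg couple is the cathode and Cu²⁺/Cu is the anode.
E°cell = +0.842 − (+0.333) = +0.509 V; balancing electrons gives n = 2.
ΔG° = −nFE°cell = −(2)(96485)(+0.509) J/mol = −98.2 kJ/mol.

−98.2 kJ/mol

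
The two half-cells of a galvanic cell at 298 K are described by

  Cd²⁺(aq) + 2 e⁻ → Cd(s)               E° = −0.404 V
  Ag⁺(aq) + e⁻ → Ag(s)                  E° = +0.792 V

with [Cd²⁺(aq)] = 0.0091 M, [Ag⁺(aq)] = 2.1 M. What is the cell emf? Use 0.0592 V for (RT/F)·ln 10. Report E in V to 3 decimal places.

+1.275 V

Since E°(Ag⁺/Ag) > E°(Cd²⁺/Cd), Ag⁺/Ag serves as the cathode.
The standard potential is +0.792 − (−0.404) = +1.196 V and the balanced reaction transfers n = 2 electrons.
The balanced reaction is 2 Ag⁺(aq) + Cd(s) → 2 Ag(s) + Cd²⁺(aq), so Q = [Cd²⁺(aq)] / [Ag⁺(aq)]^2 = 0.00206 and log Q = −2.685.
E = E° − (0.0592/n)·log Q = +1.196 − (0.0592/2)(−2.685) = +1.275 V.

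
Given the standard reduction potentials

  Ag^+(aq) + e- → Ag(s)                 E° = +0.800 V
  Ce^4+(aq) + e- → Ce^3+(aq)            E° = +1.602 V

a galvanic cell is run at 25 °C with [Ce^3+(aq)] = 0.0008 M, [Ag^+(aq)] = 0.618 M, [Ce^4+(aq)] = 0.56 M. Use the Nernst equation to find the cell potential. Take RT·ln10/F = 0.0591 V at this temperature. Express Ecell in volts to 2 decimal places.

The Ce⁴⁺/Ce³⁺ couple has the more positive E°, so it is the cathode; Ag⁺/Ag is the anode.
E°cell = +1.602 − (+0.800) = +0.802 V, with n = 1 electron transferred.
For the overall reaction Ce^4+(aq) + Ag(s) → Ce^3+(aq) + Ag^+(aq), Q = ([Ce^3+(aq)]·[Ag^+(aq)]) / [Ce^4+(aq)] = 0.000883, giving log Q = −3.054.
E = E° − (0.0591/n)·log Q = +0.802 − (0.0591/1)(−3.054) = +0.98 V.

+0.98 V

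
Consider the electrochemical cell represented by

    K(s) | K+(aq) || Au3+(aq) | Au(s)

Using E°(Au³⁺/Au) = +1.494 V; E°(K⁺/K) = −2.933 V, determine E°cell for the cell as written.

+4.427 V

By convention the left-hand electrode in cell notation is the anode (oxidation) and the right-hand electrode is the cathode (reduction).
E°cell = E°(right) − E°(left) = +1.494 − (−2.933) = +4.427 V.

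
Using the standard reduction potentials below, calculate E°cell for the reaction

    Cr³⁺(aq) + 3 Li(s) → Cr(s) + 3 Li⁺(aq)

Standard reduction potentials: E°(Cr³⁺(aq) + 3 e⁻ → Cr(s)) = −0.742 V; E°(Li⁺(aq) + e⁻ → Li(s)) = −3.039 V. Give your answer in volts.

Cr³⁺(aq) gains electrons, so the Cr³⁺/Cr couple is the cathode; the Li⁺/Li couple is the anode.
E°cell = E°(cathode) − E°(anode) = −0.742 − (−3.039) = +2.297 V.

+2.297 V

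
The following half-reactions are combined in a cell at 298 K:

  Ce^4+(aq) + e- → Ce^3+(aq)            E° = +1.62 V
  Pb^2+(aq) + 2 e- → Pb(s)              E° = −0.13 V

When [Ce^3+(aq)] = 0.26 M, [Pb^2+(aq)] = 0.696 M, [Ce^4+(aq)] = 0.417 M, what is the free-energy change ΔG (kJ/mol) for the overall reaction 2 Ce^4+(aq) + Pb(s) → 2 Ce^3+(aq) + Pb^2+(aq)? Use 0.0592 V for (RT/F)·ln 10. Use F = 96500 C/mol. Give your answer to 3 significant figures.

With Ce⁴⁺/Ce³⁺ reduced at the cathode, E°cell = +1.62 − (−0.13) = +1.75 V and n = 2.
Q = ([Ce^3+(aq)]^2·[Pb^2+(aq)]) / [Ce^4+(aq)]^2 = 0.271, so log Q = −0.568 and E = +1.75 − (0.0592/2)(−0.568) = +1.7668 V.
ΔG = −nFE = −(2)(96500)(+1.7668) J/mol = −341 kJ/mol.

−341 kJ/mol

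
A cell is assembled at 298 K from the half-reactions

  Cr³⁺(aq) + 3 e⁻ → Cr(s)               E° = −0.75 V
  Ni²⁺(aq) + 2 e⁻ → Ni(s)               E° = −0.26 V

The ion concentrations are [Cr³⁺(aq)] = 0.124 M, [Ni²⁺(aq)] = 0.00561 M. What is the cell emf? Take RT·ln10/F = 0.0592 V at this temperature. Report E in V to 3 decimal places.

+0.441 V

Ni²⁺/Ni is reduced (cathode, E° = −0.26 V) and Cr³⁺/Cr is oxidized (anode).
E°cell = −0.26 − (−0.75) = +0.49 V, with n = 6 electrons transferred.
For the overall reaction 3 Ni²⁺(aq) + 2 Cr(s) → 3 Ni(s) + 2 Cr³⁺(aq), Q = [Cr³⁺(aq)]^2 / [Ni²⁺(aq)]^3 = 8.71×10^4, giving log Q = 4.940.
E = E° − (0.0592/n)·log Q = +0.49 − (0.0592/6)(4.940) = +0.441 V.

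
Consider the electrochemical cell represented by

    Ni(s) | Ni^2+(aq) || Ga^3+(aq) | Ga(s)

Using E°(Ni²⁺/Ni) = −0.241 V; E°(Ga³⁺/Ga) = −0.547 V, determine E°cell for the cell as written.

−0.306 V

By convention the left-hand electrode in cell notation is the anode (oxidation) and the right-hand electrode is the cathode (reduction).
E°cell = E°(right) − E°(left) = −0.547 − (−0.241) = −0.306 V.
The negative sign shows that, as written, the cell would require an external voltage to drive the reaction.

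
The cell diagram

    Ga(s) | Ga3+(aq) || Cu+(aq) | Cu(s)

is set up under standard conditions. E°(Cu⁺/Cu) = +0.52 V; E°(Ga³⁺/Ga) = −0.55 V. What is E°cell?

+1.07 V

By convention the left-hand electrode in cell notation is the anode (oxidation) and the right-hand electrode is the cathode (reduction).
E°cell = E°(right) − E°(left) = +0.52 − (−0.55) = +1.07 V.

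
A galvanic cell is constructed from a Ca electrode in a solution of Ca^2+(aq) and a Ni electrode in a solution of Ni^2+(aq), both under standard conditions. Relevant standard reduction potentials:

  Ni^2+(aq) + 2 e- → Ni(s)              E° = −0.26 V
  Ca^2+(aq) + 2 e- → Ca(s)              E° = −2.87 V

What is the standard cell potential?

Of the two couples in this cell, the one with the more positive reduction potential is reduced at the cathode: here that is Ni²⁺/Ni (−0.26 V); Ca²⁺/Ca (−2.87 V) is the anode.
E°cell = E°(cathode) − E°(anode) = −0.26 − (−2.87) = +2.61 V.

+2.61 V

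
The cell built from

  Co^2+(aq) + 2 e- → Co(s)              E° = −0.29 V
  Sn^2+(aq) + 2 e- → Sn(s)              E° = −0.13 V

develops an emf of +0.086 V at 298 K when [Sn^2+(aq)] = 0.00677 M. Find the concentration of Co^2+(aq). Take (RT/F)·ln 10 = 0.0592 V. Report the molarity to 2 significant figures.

With Sn²⁺/Sn at the cathode and Co²⁺/Co at the anode, E°cell = −0.13 − (−0.29) = +0.16 V (n = 2).
Rearranging E = E° − (0.0592/n)·log Q gives log Q = 2(+0.16 − (+0.086))/0.0592 = 2.500.
The balanced reaction is Sn^2+(aq) + Co(s) → Sn(s) + Co^2+(aq), so Q = [Co^2+(aq)] / [Sn^2+(aq)].
Isolating [Co^2+(aq)] in Q = 10^{2.500} yields log [Co^2+(aq)] = 0.331, i.e. 2.1 M.

2.1 M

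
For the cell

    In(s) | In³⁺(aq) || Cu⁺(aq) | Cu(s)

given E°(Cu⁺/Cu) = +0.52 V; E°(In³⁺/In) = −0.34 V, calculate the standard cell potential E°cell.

+0.86 V

By convention the left-hand electrode in cell notation is the anode (oxidation) and the right-hand electrode is the cathode (reduction).
E°cell = E°(right) − E°(left) = +0.52 − (−0.34) = +0.86 V.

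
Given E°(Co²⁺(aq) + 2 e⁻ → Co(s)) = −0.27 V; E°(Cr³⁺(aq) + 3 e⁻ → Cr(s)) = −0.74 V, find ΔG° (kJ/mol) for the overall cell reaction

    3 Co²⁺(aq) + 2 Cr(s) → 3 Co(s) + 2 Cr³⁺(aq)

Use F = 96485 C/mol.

In the reaction as written Co²⁺(aq) is reduced, so the Co²⁺/Co couple is the cathode and Cr³⁺/Cr is the anode.
E°cell = −0.27 − (−0.74) = +0.47 V; balancing electrons gives n = 6.
ΔG° = −nFE°cell = −(6)(96485)(+0.47) J/mol = −272 kJ/mol.

−272 kJ/mol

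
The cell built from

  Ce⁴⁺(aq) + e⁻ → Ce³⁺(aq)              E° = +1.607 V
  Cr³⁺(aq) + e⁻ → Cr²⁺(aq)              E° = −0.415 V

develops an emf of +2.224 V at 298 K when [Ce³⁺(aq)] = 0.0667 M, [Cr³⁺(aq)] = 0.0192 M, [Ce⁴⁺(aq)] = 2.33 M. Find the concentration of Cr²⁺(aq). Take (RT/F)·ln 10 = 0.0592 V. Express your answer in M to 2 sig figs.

1.4 M

With Ce⁴⁺/Ce³⁺ at the cathode and Cr³⁺/Cr²⁺ at the anode, E°cell = +1.607 − (−0.415) = +2.022 V (n = 1).
From the Nernst equation, log Q = n(E° − E)/0.0592 = 1·(+2.022 − (+2.224))/0.0592 = −3.412.
For Ce⁴⁺(aq) + Cr²⁺(aq) → Ce³⁺(aq) + Cr³⁺(aq), the reaction quotient is Q = ([Ce³⁺(aq)]·[Cr³⁺(aq)]) / ([Ce⁴⁺(aq)]·[Cr²⁺(aq)]).
Solving for the unknown gives log [Cr²⁺(aq)] = 0.152, so [Cr²⁺(aq)] ≈ 1.4 M.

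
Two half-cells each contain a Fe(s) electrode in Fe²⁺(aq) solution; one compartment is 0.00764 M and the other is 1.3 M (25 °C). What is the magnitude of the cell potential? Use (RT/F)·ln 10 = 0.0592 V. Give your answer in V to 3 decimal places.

For a concentration cell E°cell = 0, since both electrodes use the same couple.
The compartment with the higher Fe²⁺(aq) concentration (1.3 M) acts as the cathode; ions are reduced there and produced at the dilute (0.00764 M) anode.
With n = 2, Ecell = −(0.0592/2)·log([dilute]/[conc]) = −(0.0592/2)·log(0.00764/1.3) = +0.066 V.

0.066 V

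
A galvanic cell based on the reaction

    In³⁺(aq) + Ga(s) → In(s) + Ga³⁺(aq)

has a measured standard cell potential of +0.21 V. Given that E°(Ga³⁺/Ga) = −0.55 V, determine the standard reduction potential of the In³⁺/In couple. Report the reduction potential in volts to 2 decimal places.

−0.34 V

In the reaction as written the In³⁺/In couple is reduced (cathode) and Ga³⁺/Ga is oxidized (anode), so E°cell = E°(In³⁺/In) − E°(Ga³⁺/Ga).
E°(In³⁺/In) = E°cell + E°(anode) = +0.21 + (−0.55) = −0.34 V.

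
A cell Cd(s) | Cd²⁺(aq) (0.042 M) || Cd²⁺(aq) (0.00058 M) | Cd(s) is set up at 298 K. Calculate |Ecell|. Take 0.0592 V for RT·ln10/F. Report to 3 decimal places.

0.055 V

For a concentration cell E°cell = 0, since both electrodes use the same couple.
The compartment with the higher Cd²⁺(aq) concentration (0.042 M) acts as the cathode; ions are reduced there and produced at the dilute (0.00058 M) anode.
With n = 2, Ecell = −(0.0592/2)·log([dilute]/[conc]) = −(0.0592/2)·log(0.00058/0.042) = +0.055 V.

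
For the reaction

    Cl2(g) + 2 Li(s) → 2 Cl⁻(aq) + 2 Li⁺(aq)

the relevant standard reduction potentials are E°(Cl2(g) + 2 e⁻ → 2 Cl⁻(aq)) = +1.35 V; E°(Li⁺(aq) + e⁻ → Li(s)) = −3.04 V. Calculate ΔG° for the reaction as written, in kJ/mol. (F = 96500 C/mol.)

In the reaction as written Cl2(g) is reduced, so the Cl₂/Cl⁻ couple is the cathode and Li⁺/Li is the anode.
E°cell = +1.35 − (−3.04) = +4.39 V; balancing electrons gives n = 2.
ΔG° = −nFE°cell = −(2)(96500)(+4.39) J/mol = −847 kJ/mol.

−847 kJ/mol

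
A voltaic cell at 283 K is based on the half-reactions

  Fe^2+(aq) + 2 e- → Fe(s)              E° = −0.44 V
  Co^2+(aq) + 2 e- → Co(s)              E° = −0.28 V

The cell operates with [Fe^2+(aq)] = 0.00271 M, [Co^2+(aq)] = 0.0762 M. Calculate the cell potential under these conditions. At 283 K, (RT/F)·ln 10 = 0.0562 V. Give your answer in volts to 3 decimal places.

Co²⁺/Co is reduced (cathode, E° = −0.28 V) and Fe²⁺/Fe is oxidized (anode).
E°cell = −0.28 − (−0.44) = +0.16 V, with n = 2 electrons transferred.
Balancing gives Co^2+(aq) + Fe(s) → Co(s) + Fe^2+(aq); hence Q = [Fe^2+(aq)] / [Co^2+(aq)] = 0.0356 (log Q = −1.449).
E = E° − (0.0562/n)·log Q = +0.16 − (0.0562/2)(−1.449) = +0.201 V.

+0.201 V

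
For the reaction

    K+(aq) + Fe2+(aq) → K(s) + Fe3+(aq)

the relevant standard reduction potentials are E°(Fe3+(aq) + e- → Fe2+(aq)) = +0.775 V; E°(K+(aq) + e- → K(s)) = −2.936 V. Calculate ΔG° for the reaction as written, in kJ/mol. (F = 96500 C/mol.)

+358 kJ/mol

In the reaction as written K+(aq) is reduced, so the K⁺/K couple is the cathode and Fe³⁺/Fe²⁺ is the anode.
E°cell = −2.936 − (+0.775) = −3.711 V; balancing electrons gives n = 1.
ΔG° = −nFE°cell = −(1)(96500)(−3.711) J/mol = +358 kJ/mol.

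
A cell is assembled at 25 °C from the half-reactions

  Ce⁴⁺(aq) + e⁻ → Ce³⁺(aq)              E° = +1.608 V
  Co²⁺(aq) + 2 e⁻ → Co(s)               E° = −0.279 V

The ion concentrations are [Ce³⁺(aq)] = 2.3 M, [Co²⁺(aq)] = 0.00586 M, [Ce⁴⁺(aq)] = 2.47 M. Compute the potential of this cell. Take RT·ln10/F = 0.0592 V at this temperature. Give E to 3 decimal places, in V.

Ce⁴⁺/Ce³⁺ is reduced (cathode, E° = +1.608 V) and Co²⁺/Co is oxidized (anode).
E°cell = E°cat − E°an = +1.608 − (−0.279) = +1.887 V; n = 2.
The balanced reaction is 2 Ce⁴⁺(aq) + Co(s) → 2 Ce³⁺(aq) + Co²⁺(aq), so Q = ([Ce³⁺(aq)]^2·[Co²⁺(aq)]) / [Ce⁴⁺(aq)]^2 = 0.00508 and log Q = −2.294.
E = E° − (0.0592/n)·log Q = +1.887 − (0.0592/2)(−2.294) = +1.955 V.

+1.955 V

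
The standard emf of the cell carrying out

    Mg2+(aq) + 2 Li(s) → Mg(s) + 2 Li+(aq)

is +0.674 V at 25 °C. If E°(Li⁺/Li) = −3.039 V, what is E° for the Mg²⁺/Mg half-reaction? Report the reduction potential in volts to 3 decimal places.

−2.365 V

In the reaction as written the Mg²⁺/Mg couple is reduced (cathode) and Li⁺/Li is oxidized (anode), so E°cell = E°(Mg²⁺/Mg) − E°(Li⁺/Li).
E°(Mg²⁺/Mg) = E°cell + E°(anode) = +0.674 + (−3.039) = −2.365 V.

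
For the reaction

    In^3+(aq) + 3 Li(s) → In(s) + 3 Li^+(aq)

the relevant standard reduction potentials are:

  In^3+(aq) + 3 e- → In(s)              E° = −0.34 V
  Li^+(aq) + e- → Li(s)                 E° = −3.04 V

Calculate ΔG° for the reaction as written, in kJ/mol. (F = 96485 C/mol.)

−782 kJ/mol

In the reaction as written In^3+(aq) is reduced, so the In³⁺/In couple is the cathode and Li⁺/Li is the anode.
E°cell = −0.34 − (−3.04) = +2.70 V; balancing electrons gives n = 3.
ΔG° = −nFE°cell = −(3)(96485)(+2.70) J/mol = −782 kJ/mol.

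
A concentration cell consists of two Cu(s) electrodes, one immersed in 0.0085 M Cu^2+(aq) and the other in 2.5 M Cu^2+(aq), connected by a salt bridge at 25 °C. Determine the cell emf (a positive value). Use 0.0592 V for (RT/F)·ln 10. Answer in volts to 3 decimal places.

For a concentration cell E°cell = 0, since both electrodes use the same couple.
The compartment with the higher Cu^2+(aq) concentration (2.5 M) acts as the cathode; ions are reduced there and produced at the dilute (0.0085 M) anode.
With n = 2, Ecell = −(0.0592/2)·log([dilute]/[conc]) = −(0.0592/2)·log(0.0085/2.5) = +0.073 V.

0.073 V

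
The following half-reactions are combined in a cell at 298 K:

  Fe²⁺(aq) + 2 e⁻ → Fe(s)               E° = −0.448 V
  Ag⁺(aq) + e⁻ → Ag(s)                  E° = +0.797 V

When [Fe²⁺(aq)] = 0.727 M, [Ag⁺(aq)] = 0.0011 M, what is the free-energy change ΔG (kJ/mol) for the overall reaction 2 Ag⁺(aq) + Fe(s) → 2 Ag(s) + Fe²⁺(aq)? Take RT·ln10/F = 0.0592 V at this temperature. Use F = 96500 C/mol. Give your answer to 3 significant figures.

With Ag⁺/Ag reduced at the cathode, E°cell = +0.797 − (−0.448) = +1.245 V and n = 2.
Here Q = [Fe²⁺(aq)] / [Ag⁺(aq)]^2 = 6.01×10^5 (log Q = 5.779), giving E = +1.245 − (0.0592/2)·(5.779) = +1.0739 V.
Then ΔG = −nFE = −2 × 96500 × +1.0739 J/mol = −207 kJ/mol.

−207 kJ/mol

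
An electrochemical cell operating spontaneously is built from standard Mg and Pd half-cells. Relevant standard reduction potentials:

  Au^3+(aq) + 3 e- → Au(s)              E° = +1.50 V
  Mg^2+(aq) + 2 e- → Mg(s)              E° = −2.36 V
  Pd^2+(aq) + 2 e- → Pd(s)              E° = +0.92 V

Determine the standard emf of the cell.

+3.28 V

Of the two couples in this cell, the one with the more positive reduction potential is reduced at the cathode: here that is Pd²⁺/Pd (+0.92 V); Mg²⁺/Mg (−2.36 V) is the anode.
E°cell = E°(cathode) − E°(anode) = +0.92 − (−2.36) = +3.28 V.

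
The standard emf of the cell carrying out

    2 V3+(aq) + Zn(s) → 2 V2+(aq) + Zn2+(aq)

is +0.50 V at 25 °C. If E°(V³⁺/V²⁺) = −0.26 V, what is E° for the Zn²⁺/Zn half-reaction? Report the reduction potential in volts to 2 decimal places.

−0.76 V

In the reaction as written the V³⁺/V²⁺ couple is reduced (cathode) and Zn²⁺/Zn is oxidized (anode), so E°cell = E°(V³⁺/V²⁺) − E°(Zn²⁺/Zn).
E°(Zn²⁺/Zn) = E°(cathode) − E°cell = −0.26 − (+0.50) = −0.76 V.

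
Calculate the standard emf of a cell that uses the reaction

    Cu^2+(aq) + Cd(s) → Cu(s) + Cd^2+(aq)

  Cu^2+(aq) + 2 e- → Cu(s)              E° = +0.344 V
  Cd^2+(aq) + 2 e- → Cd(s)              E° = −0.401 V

+0.745 V

In the reaction as written, Cu^2+(aq) is reduced (cathode) and Cd^2+(aq) is produced by oxidation at the anode.
E°cell = E°(cathode) − E°(anode) = +0.344 − (−0.401) = +0.745 V.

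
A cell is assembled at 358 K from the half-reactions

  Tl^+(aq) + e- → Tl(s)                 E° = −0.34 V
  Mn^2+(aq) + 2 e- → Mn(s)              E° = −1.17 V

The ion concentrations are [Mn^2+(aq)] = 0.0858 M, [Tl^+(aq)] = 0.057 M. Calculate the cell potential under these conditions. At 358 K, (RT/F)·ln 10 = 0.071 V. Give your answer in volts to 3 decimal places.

+0.780 V

The Tl⁺/Tl couple has the more positive E°, so it is the cathode; Mn²⁺/Mn is the anode.
E°cell = −0.34 − (−1.17) = +0.83 V, with n = 2 electrons transferred.
Balancing gives 2 Tl^+(aq) + Mn(s) → 2 Tl(s) + Mn^2+(aq); hence Q = [Mn^2+(aq)] / [Tl^+(aq)]^2 = 26.4 (log Q = 1.422).
E = E° − (0.071/n)·log Q = +0.83 − (0.071/2)(1.422) = +0.780 V.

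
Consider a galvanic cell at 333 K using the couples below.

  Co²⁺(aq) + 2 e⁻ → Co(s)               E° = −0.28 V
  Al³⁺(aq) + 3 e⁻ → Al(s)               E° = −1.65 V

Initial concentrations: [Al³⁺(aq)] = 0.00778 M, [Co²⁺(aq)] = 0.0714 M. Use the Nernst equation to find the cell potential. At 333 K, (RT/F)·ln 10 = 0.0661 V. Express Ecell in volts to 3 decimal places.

+1.379 V

Co²⁺/Co is reduced (cathode, E° = −0.28 V) and Al³⁺/Al is oxidized (anode).
E°cell = −0.28 − (−1.65) = +1.37 V, with n = 6 electrons transferred.
The balanced reaction is 3 Co²⁺(aq) + 2 Al(s) → 3 Co(s) + 2 Al³⁺(aq), so Q = [Al³⁺(aq)]^2 / [Co²⁺(aq)]^3 = 0.166 and log Q = −0.779.
Applying E = E° − (RT ln10/nF)·log Q gives +1.37 − (0.0661/6)(−0.779) = +1.379 V.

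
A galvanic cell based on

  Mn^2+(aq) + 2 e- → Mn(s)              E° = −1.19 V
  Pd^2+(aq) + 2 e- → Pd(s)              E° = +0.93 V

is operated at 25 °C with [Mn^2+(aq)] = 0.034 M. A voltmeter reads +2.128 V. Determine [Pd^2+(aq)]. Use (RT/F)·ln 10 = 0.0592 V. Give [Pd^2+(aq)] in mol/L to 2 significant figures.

0.063 M

Pd²⁺/Pd is the cathode (higher E°); E°cell = +0.93 − (−1.19) = +2.12 V with n = 2.
Since E = E° − (0.0592/n)·log Q, log Q = n(E° − E)/0.0592 = −0.270.
For Pd^2+(aq) + Mn(s) → Pd(s) + Mn^2+(aq), the reaction quotient is Q = [Mn^2+(aq)] / [Pd^2+(aq)].
Isolating [Pd^2+(aq)] in Q = 10^{−0.270} yields log [Pd^2+(aq)] = −1.199, i.e. 0.063 M.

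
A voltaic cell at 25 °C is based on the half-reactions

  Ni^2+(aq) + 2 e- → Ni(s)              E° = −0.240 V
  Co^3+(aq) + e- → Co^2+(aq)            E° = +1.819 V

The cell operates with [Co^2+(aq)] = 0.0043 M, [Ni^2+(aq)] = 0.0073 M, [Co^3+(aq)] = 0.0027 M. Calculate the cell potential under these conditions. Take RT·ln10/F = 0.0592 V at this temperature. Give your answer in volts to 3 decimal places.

+2.110 V

Since E°(Co³⁺/Co²⁺) > E°(Ni²⁺/Ni), Co³⁺/Co²⁺ serves as the cathode.
E°cell = E°cat − E°an = +1.819 − (−0.240) = +2.059 V; n = 2.
For the overall reaction 2 Co^3+(aq) + Ni(s) → 2 Co^2+(aq) + Ni^2+(aq), Q = ([Co^2+(aq)]^2·[Ni^2+(aq)]) / [Co^3+(aq)]^2 = 0.0185, giving log Q = −1.732.
Applying E = E° − (RT ln10/nF)·log Q gives +2.059 − (0.0592/2)(−1.732) = +2.110 V.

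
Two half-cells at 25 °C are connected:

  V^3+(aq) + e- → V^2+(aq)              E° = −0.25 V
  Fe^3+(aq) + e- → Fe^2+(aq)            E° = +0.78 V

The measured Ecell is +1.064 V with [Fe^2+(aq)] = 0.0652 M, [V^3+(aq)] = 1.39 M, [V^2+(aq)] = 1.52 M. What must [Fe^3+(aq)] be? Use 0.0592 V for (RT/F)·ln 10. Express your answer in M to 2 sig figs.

With Fe³⁺/Fe²⁺ at the cathode and V³⁺/V²⁺ at the anode, E°cell = +0.78 − (−0.25) = +1.03 V (n = 1).
From the Nernst equation, log Q = n(E° − E)/0.0592 = 1·(+1.03 − (+1.064))/0.0592 = −0.574.
For Fe^3+(aq) + V^2+(aq) → Fe^2+(aq) + V^3+(aq), the reaction quotient is Q = ([Fe^2+(aq)]·[V^3+(aq)]) / ([Fe^3+(aq)]·[V^2+(aq)]).
Substituting the known concentrations and solving, log [Fe^3+(aq)] = −0.651 and [Fe^3+(aq)] = 0.22 M.

0.22 M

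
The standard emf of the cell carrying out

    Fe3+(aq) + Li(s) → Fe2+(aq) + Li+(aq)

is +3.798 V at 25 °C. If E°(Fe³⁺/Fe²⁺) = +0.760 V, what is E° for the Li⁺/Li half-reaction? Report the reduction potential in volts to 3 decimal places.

−3.038 V

In the reaction as written the Fe³⁺/Fe²⁺ couple is reduced (cathode) and Li⁺/Li is oxidized (anode), so E°cell = E°(Fe³⁺/Fe²⁺) − E°(Li⁺/Li).
E°(Li⁺/Li) = E°(cathode) − E°cell = +0.760 − (+3.798) = −3.038 V.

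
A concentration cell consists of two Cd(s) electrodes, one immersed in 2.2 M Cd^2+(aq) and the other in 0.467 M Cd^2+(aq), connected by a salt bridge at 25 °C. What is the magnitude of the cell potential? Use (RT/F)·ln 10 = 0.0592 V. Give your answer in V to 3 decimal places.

For a concentration cell E°cell = 0, since both electrodes use the same couple.
The compartment with the higher Cd^2+(aq) concentration (2.2 M) acts as the cathode; ions are reduced there and produced at the dilute (0.467 M) anode.
With n = 2, Ecell = −(0.0592/2)·log([dilute]/[conc]) = −(0.0592/2)·log(0.467/2.2) = +0.020 V.

0.020 V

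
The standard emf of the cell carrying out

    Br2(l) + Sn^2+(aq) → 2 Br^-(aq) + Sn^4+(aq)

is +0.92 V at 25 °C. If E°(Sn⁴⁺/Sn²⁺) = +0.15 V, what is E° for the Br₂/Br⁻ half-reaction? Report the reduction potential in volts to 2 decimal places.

In the reaction as written the Br₂/Br⁻ couple is reduced (cathode) and Sn⁴⁺/Sn²⁺ is oxidized (anode), so E°cell = E°(Br₂/Br⁻) − E°(Sn⁴⁺/Sn²⁺).
E°(Br₂/Br⁻) = E°cell + E°(anode) = +0.92 + (+0.15) = +1.07 V.

+1.07 V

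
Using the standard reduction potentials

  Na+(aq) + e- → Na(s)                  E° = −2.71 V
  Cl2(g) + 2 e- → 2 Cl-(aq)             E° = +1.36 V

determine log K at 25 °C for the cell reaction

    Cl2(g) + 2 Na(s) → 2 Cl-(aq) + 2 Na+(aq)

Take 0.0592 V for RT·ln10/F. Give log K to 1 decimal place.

log K = 137.5

The Cl₂/Cl⁻ couple is reduced (cathode); E°cell = +1.36 − (−2.71) = +4.07 V with n = 2.
At equilibrium E = 0, so log K = nE°cell / 0.0592 = (2)(+4.07) / 0.0592 = 137.5.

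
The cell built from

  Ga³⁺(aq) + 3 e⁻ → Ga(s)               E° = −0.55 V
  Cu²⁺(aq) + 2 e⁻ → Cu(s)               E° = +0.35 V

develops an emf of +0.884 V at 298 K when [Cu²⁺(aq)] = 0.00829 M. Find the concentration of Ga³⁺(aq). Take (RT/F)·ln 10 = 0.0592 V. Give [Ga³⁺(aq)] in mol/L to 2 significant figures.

With Cu²⁺/Cu at the cathode and Ga³⁺/Ga at the anode, E°cell = +0.35 − (−0.55) = +0.90 V (n = 6).
Rearranging E = E° − (0.0592/n)·log Q gives log Q = 6(+0.90 − (+0.884))/0.0592 = 1.622.
Balancing electrons gives 3 Cu²⁺(aq) + 2 Ga(s) → 3 Cu(s) + 2 Ga³⁺(aq); thus Q = [Ga³⁺(aq)]^2 / [Cu²⁺(aq)]^3.
Isolating [Ga³⁺(aq)] in Q = 10^{1.622} yields log [Ga³⁺(aq)] = −2.311, i.e. 0.0049 M.

0.0049 M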